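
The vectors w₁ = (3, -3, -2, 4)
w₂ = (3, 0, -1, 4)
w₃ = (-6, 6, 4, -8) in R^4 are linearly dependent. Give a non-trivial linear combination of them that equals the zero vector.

Set up α₁w₁ + … + α₃w₃ = 0 and solve the homogeneous system.
The free variable yields coefficients (2, 0, 1) (any nonzero multiple also works).

2w₁ + w₃ = 0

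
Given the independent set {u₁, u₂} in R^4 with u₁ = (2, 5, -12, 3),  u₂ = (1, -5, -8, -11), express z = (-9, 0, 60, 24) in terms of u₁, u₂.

z = -3u₁ - 3u₂

Since u₁, u₂ are independent, the coefficients expressing z are uniquely determined by a linear system.
Row-reducing the augmented matrix gives the unique coefficients (c₁, c₂) = (-3, -3).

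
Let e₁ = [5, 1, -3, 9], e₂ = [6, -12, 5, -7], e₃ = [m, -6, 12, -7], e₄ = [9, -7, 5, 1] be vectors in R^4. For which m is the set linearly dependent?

m = 23/4

The set is linearly dependent precisely when det[e₁; e₂; e₃; e₄] = 0.
The determinant works out to 2116 - 368*m.
Solving 2116 - 368*m = 0 yields m = 23/4.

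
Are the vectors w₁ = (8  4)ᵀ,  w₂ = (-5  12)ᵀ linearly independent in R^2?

The matrix [w₁|w₂] has determinant 116.
A nonzero determinant means the columns are linearly independent.

linearly independent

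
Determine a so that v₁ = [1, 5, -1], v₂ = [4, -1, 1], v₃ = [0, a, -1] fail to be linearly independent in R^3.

a = 21/5

The set is linearly dependent precisely when det[v₁; v₂; v₃] = 0.
Expanding, det = 21 - 5*a.
Setting this to zero gives a = 21/5.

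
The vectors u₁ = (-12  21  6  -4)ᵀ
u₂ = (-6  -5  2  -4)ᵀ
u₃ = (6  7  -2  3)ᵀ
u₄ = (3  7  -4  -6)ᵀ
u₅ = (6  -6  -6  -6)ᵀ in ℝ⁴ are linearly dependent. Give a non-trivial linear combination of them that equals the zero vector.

u₁ - u₂ - 2u₄ + 2u₅ = 0

Solve the homogeneous system with u₁, u₂, u₃, u₄, u₅ as columns by row-reducing the coefficient matrix.
One solution (up to scaling) is (1, -1, 0, -2, 2).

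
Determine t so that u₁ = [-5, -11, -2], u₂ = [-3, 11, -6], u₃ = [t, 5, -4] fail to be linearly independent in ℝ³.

The set is linearly dependent precisely when det[u₁; u₂; u₃] = 0.
Expanding, det = 88*t + 232.
Solving 88*t + 232 = 0 yields t = -29/11.

t = -29/11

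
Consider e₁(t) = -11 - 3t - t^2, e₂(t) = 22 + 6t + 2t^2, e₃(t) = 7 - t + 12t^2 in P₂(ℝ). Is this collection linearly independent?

Take coordinates with respect to the standard basis {1, t, t^2}.
Row-reduce the matrix whose columns are e₁, e₂, e₃.
The reduction yields 2 nonzero rows, so the rank is 2.
Since rank 2 < 3, the set is linearly dependent.

linearly dependent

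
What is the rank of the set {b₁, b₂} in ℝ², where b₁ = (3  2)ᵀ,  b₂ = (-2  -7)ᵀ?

Form the matrix with b₁, b₂ as columns and reduce.
Exactly 2 pivots survive; hence the rank is 2.

rank 2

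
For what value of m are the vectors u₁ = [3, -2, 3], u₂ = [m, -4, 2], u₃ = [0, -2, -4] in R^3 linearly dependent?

m = 30/7

The vectors are dependent exactly when the determinant of the matrix with rows u₁, u₂, u₃ vanishes.
Expanding, det = 60 - 14*m.
Solving 60 - 14*m = 0 yields m = 30/7.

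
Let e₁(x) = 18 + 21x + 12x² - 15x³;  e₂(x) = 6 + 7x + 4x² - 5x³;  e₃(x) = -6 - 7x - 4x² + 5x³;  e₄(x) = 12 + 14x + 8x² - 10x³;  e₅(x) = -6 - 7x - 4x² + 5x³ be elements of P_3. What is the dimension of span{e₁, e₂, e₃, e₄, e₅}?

Pass to coordinate vectors with respect to the basis {1, x, …, x³}.
Form the matrix with e₁, e₂, e₃, e₄, e₅ as columns and reduce.
Exactly 1 pivot survives; hence the rank is 1.
(With 5 elements in a 4-dimensional space the rank is at most 4.)

1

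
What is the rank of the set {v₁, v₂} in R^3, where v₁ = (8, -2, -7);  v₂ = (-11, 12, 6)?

2

Put the 3×2 matrix [v₁|v₂] into echelon form.
There are 2 pivot columns, so rank = 2.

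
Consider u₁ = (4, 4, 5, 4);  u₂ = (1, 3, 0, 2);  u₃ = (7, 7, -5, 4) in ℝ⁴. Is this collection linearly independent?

Row-reduce the matrix whose columns are u₁, u₂, u₃.
The reduction yields 3 nonzero rows, so the rank is 3.
Since rank = 3 (the number of vectors), the set is linearly independent.

linearly independent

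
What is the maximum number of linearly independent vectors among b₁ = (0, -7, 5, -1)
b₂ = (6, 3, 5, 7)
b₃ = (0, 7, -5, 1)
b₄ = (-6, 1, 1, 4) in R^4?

3

Form the matrix with b₁, b₂, b₃, b₄ as columns and reduce.
There are 3 pivot columns, so rank = 3.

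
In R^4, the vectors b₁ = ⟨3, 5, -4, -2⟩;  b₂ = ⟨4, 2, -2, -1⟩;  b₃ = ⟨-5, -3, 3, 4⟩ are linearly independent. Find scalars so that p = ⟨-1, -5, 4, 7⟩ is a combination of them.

p = -b₁ + 3b₂ + 2b₃

Write p = a₁b₁ + … + a₃b₃ and equate components.
Row-reducing the augmented matrix gives the unique coefficients (a₁, a₂, a₃) = (-1, 3, 2).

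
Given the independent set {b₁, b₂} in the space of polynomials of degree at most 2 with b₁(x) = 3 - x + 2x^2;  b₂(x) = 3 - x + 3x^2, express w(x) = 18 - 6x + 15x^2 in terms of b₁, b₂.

Identify each element with its coordinate vector in ℝ³ via {1, x, x^2}.
Write w = c₁b₁ + c₂b₂ and equate components.
The system has the unique solution (c₁, c₂) = (3, 3).

w = 3b₁ + 3b₂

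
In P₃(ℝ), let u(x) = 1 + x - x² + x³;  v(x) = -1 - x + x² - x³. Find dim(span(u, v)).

dim = 1

Use coordinates relative to {1, x, …, x³}.
Form the matrix with u, v as columns and reduce.
Reduction leaves 1 leading entry, giving rank 1.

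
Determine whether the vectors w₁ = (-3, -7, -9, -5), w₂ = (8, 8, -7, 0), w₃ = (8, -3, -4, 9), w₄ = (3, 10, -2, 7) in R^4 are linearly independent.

linearly independent

Row-reduce the matrix whose columns are w₁, w₂, w₃, w₄.
The reduction yields 4 nonzero rows, so the rank is 4.
Since rank = 4 (the number of vectors), the set is linearly independent.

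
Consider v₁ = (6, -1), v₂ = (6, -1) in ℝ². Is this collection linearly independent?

linearly dependent

Form the 2×2 matrix with these as columns; its determinant is 0.
A zero determinant means the columns are linearly dependent.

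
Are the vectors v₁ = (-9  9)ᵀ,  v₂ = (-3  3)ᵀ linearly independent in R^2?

Place the vectors as rows of a 2×2 matrix and reduce to echelon form.
The reduction yields 1 nonzero row, so the rank is 1.
Since rank 1 < 2, the set is linearly dependent.

linearly dependent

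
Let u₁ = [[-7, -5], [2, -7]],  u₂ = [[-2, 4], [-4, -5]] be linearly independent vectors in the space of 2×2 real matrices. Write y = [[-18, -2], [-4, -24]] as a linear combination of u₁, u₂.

y = 2u₁ + 2u₂

Identify each element with its coordinate vector in ℝ⁴ via {E₁₁, E₁₂, E₂₁, E₂₂}.
Since u₁, u₂ are independent, the coefficients expressing y are uniquely determined by a linear system.
Row-reducing the augmented matrix gives the unique coefficients (c₁, c₂) = (2, 2).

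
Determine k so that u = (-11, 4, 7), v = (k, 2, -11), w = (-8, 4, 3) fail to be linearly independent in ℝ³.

Place the vectors as rows of a 3×3 matrix; dependence ⇔ determinant zero.
The determinant works out to 16*k - 86.
Solving 16*k - 86 = 0 yields k = 43/8.

k = 43/8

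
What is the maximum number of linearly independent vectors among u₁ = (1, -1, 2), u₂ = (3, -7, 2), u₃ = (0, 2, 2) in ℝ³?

Form the matrix with u₁, u₂, u₃ as columns and reduce.
There are 2 pivot columns, so rank = 2.

2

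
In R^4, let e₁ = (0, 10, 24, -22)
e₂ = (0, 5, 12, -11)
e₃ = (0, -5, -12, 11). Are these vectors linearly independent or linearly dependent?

Row-reduce the matrix whose columns are e₁, e₂, e₃.
The reduction yields 1 nonzero row, so the rank is 1.
Since rank 1 < 3, the set is linearly dependent.

linearly dependent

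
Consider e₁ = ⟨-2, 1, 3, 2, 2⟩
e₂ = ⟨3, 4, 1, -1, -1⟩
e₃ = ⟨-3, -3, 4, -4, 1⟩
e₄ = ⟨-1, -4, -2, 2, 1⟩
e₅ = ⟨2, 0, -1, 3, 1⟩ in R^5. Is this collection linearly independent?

linearly independent

Place the vectors as rows of a 5×5 matrix and reduce to echelon form.
The reduction yields 5 nonzero rows, so the rank is 5.
Since rank = 5 (the number of vectors), the set is linearly independent.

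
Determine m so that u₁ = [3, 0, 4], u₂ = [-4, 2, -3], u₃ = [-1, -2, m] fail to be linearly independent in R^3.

m = -11/3

The set is linearly dependent precisely when det[u₁; u₂; u₃] = 0.
Expanding, det = 6*m + 22.
Setting this to zero gives m = -11/3.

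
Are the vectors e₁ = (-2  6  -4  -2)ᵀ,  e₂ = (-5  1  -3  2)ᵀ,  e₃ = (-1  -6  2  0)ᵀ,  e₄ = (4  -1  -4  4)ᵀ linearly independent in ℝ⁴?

linearly independent

Row-reduce the matrix whose columns are e₁, e₂, e₃, e₄.
The reduction yields 4 nonzero rows, so the rank is 4.
Since rank = 4 (the number of vectors), the set is linearly independent.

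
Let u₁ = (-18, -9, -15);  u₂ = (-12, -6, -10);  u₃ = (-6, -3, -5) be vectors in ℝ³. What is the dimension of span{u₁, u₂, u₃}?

Put the 3×3 matrix [u₁|u₂|u₃] into echelon form.
Exactly 1 pivot survives; hence the rank is 1.

1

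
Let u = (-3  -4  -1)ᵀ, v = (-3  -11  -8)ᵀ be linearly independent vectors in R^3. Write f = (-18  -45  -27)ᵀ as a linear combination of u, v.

Solve the system with u, v as columns and f as the right-hand side.
Back-substitution yields (α₁, α₂) = (3, 3).

f = 3u + 3v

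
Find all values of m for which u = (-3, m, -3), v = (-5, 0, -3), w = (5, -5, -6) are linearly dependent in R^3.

m = -2/3

The vectors are dependent exactly when the determinant of the matrix with rows u, v, w vanishes.
Expanding, det = -45*m - 30.
This vanishes exactly when m = -2/3.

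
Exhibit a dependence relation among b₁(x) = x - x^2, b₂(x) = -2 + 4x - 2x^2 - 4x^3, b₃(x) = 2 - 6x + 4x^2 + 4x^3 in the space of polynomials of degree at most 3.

2b₁ + b₂ + b₃ = 0

Pass to coordinate vectors relative to the basis {1, x, …, x^3}.
Set up α₁b₁ + … + α₃b₃ = 0 and solve the homogeneous system.
One solution (up to scaling) is (2, 1, 1).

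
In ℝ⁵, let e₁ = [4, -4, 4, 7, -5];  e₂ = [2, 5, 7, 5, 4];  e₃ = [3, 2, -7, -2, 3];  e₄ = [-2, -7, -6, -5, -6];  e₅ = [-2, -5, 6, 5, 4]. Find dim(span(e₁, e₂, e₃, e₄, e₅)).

Apply Gaussian elimination to the matrix whose rows are e₁, e₂, e₃, e₄, e₅.
The echelon form has 5 nonzero rows, so the rank is 5.

5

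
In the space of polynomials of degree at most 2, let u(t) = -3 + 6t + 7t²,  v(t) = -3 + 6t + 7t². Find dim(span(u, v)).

1

Use coordinates relative to {1, t, t²}.
Put the 3×2 matrix [u|v] into echelon form.
The echelon form has 1 nonzero row, so the rank is 1.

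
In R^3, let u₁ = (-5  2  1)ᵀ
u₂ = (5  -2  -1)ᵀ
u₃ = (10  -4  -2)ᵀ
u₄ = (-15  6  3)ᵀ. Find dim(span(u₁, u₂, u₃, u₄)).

1

Form the matrix with u₁, u₂, u₃, u₄ as columns and reduce.
Reduction leaves 1 leading entry, giving rank 1.
(With 4 elements in a 3-dimensional space the rank is at most 3.)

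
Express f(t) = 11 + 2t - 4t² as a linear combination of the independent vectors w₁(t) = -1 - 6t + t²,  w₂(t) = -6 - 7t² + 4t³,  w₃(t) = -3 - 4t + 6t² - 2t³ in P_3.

Take coordinate vectors relative to {1, t, …, t³}.
Solve the system with w₁, w₂, w₃ as columns and f as the right-hand side.
The system has the unique solution (α₁, α₂, α₃) = (1, -1, -2).

f = w₁ - w₂ - 2w₃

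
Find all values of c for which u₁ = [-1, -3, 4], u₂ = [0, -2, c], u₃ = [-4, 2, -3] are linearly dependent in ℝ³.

c = 19/7

Dependence holds iff the 3×3 matrix [u₁ u₂ u₃] is singular.
The determinant works out to 14*c - 38.
This vanishes exactly when c = 19/7.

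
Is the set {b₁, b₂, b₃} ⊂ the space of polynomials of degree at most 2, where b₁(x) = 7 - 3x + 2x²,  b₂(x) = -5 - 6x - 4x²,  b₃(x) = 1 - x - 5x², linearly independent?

Write each element as a coordinate vector in ℝ³ using {1, x, x²}.
Form the 3×3 matrix with these as columns; its determinant is 291.
A nonzero determinant means the columns are linearly independent.

linearly independent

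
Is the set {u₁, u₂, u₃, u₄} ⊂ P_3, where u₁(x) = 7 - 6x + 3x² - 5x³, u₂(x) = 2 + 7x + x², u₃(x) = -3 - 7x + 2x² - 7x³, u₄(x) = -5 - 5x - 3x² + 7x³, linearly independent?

linearly independent

Take coordinates with respect to the standard basis {1, x, …, x³}.
The matrix [u₁|u₂|u₃|u₄] has determinant 714.
A nonzero determinant means the columns are linearly independent.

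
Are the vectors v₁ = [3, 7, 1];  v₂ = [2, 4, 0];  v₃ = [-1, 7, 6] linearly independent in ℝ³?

Row-reduce the matrix whose columns are v₁, v₂, v₃.
The reduction yields 3 nonzero rows, so the rank is 3.
Since rank = 3 (the number of vectors), the set is linearly independent.

linearly independent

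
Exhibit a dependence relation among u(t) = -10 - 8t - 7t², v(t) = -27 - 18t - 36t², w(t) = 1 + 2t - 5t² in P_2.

Take coordinates with respect to {1, t, t²}.
Set up α₁u + … + α₃w = 0 and solve the homogeneous system.
A generator of the null space is (3, -1, 3).

3u - v + 3w = 0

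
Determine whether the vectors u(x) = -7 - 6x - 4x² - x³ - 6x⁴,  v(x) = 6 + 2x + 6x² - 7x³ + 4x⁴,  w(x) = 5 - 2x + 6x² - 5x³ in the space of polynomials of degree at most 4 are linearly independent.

linearly independent

Write each element as a coordinate vector in ℝ⁵ using {1, x, …, x⁴}.
Place the vectors as rows of a 3×5 matrix and reduce to echelon form.
The reduction yields 3 nonzero rows, so the rank is 3.
Since rank = 3 (the number of vectors), the set is linearly independent.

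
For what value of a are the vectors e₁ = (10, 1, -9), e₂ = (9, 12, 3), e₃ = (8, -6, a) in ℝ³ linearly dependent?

a = -14

Place the vectors as rows of a 3×3 matrix; dependence ⇔ determinant zero.
The determinant works out to 111*a + 1554.
Solving 111*a + 1554 = 0 yields a = -14.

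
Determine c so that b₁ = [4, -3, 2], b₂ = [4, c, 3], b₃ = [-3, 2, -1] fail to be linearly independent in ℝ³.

c = -7/2

Dependence holds iff the 3×3 matrix [b₁ b₂ b₃] is singular.
Expanding, det = 2*c + 7.
This vanishes exactly when c = -7/2.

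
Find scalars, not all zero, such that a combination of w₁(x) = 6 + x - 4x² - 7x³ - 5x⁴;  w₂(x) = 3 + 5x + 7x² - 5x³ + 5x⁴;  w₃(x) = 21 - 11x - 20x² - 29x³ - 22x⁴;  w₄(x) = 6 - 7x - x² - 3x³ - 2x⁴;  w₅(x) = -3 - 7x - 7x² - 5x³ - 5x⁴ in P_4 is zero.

3w₁ - w₃ + w₄ + w₅ = 0

Take coordinates with respect to {1, x, …, x⁴}.
Solve the homogeneous system with w₁, w₂, w₃, w₄, w₅ as columns by row-reducing the coefficient matrix.
One solution (up to scaling) is (3, 0, -1, 1, 1).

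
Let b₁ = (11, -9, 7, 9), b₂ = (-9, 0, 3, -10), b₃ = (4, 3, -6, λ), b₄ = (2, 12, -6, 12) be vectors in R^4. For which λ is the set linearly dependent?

The vectors are dependent exactly when the determinant of the matrix with rows b₁, b₂, b₃, b₄ vanishes.
Expanding, det = 720*λ - 3480.
This vanishes exactly when λ = 29/6.

λ = 29/6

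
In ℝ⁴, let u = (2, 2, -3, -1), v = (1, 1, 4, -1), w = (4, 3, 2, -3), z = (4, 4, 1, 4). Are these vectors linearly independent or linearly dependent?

Place the vectors as rows of a 4×4 matrix and reduce to echelon form.
The reduction yields 4 nonzero rows, so the rank is 4.
Since rank = 4 (the number of vectors), the set is linearly independent.

linearly independent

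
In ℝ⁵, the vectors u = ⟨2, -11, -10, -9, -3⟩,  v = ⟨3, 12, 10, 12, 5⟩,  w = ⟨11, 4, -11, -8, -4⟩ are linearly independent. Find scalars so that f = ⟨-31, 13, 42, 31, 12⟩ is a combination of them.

f = -3u - v - 2w

Since u, v, w are independent, the coefficients expressing f are uniquely determined by a linear system.
The system has the unique solution (a₁, a₂, a₃) = (-3, -1, -2).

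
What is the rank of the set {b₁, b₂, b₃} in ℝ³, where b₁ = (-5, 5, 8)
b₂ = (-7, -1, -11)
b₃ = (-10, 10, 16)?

Put the 3×3 matrix [b₁|b₂|b₃] into echelon form.
Exactly 2 pivots survive; hence the rank is 2.

2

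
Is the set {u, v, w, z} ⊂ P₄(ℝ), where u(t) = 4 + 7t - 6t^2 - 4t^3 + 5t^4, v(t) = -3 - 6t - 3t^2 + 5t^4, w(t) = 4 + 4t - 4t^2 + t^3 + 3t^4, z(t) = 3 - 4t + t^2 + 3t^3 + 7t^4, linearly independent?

Write each element as a coordinate vector in ℝ⁵ using {1, t, …, t^4}.
Row-reduce the matrix whose columns are u, v, w, z.
The reduction yields 4 nonzero rows, so the rank is 4.
Since rank = 4 (the number of vectors), the set is linearly independent.

linearly independent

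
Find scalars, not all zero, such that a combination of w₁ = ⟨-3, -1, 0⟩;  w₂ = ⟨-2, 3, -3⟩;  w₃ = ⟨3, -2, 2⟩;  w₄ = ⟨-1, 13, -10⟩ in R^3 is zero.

Set up α₁w₁ + … + α₄w₄ = 0 and solve the homogeneous system.
One solution (up to scaling) is (3, -2, 2, 1).

3w₁ - 2w₂ + 2w₃ + w₄ = 0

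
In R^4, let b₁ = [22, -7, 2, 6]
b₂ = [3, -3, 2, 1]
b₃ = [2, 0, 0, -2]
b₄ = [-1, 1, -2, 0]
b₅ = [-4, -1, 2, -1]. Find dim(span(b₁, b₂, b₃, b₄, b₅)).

Row-reduce the 5×4 matrix with these as rows.
The echelon form has 4 nonzero rows, so the rank is 4.
(With 5 elements in a 4-dimensional space the rank is at most 4.)

dim = 4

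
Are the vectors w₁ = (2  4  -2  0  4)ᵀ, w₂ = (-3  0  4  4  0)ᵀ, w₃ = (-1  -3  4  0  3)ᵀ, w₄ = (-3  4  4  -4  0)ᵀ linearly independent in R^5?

linearly independent

Place the vectors as rows of a 4×5 matrix and reduce to echelon form.
The reduction yields 4 nonzero rows, so the rank is 4.
Since rank = 4 (the number of vectors), the set is linearly independent.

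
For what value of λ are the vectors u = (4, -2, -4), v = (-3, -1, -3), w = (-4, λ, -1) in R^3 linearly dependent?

λ = -1/12

Place the vectors as rows of a 3×3 matrix; dependence ⇔ determinant zero.
Expanding, det = 24*λ + 2.
This vanishes exactly when λ = -1/12.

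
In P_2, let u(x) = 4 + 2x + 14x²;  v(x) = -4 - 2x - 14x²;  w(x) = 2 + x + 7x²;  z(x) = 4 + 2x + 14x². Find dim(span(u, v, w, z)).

Pass to coordinate vectors with respect to the basis {1, x, x²}.
Put the 3×4 matrix [u|v|w|z] into echelon form.
The echelon form has 1 nonzero row, so the rank is 1.
(With 4 elements in a 3-dimensional space the rank is at most 3.)

1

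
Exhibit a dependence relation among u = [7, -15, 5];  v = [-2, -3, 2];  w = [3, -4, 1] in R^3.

Write the vectors as columns of a matrix and find a nonzero vector in its null space.
The free variable yields coefficients (1, -1, -3) (any nonzero multiple also works).

u - v - 3w = 0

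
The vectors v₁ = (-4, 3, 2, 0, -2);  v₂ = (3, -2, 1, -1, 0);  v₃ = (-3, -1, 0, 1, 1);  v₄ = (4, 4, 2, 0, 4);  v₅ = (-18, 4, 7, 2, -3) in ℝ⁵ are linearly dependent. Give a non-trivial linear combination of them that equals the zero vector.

3v₁ + v₂ + 3v₃ - v₅ = 0

Set up α₁v₁ + … + α₅v₅ = 0 and solve the homogeneous system.
One solution (up to scaling) is (3, 1, 3, 0, -1).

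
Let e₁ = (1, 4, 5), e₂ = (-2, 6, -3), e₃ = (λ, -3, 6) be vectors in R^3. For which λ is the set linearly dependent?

λ = 5/2

The vectors are dependent exactly when the determinant of the matrix with rows e₁, e₂, e₃ vanishes.
Cofactor expansion gives det = 105 - 42*λ.
Solving 105 - 42*λ = 0 yields λ = 5/2.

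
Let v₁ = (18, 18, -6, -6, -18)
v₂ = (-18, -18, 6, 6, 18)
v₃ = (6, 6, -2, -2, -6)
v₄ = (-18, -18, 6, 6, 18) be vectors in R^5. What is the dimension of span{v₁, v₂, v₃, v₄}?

Row-reduce the 4×5 matrix with these as rows.
The echelon form has 1 nonzero row, so the rank is 1.

dim = 1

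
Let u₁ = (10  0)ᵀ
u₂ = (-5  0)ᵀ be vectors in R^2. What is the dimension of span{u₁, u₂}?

Row-reduce the 2×2 matrix with these as rows.
Exactly 1 pivot survives; hence the rank is 1.

1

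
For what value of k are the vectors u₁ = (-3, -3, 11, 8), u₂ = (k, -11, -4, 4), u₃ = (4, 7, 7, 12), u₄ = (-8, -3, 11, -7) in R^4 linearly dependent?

k = -3/2

Dependence holds iff the 4×4 matrix [u₁ u₂ u₃ u₄] is singular.
Cofactor expansion gives det = -1470*k - 2205.
Setting this to zero gives k = -3/2.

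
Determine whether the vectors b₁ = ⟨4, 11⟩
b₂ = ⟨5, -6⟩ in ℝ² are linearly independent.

linearly independent

Place the vectors as rows of a 2×2 matrix and reduce to echelon form.
The reduction yields 2 nonzero rows, so the rank is 2.
Since rank = 2 (the number of vectors), the set is linearly independent.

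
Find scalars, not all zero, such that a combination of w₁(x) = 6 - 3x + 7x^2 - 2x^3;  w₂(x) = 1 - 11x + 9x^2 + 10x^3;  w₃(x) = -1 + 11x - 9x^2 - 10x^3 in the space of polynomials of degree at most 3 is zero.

Pass to coordinate vectors relative to the basis {1, x, …, x^3}.
Set up α₁w₁ + … + α₃w₃ = 0 and solve the homogeneous system.
A generator of the null space is (0, 1, 1).

w₂ + w₃ = 0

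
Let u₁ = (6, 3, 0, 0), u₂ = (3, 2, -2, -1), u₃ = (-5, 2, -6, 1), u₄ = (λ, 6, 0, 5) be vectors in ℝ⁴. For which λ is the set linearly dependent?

The vectors are dependent exactly when the determinant of the matrix with rows u₁, u₂, u₃, u₄ vanishes.
Expanding, det = 24*λ - 108.
This vanishes exactly when λ = 9/2.

λ = 9/2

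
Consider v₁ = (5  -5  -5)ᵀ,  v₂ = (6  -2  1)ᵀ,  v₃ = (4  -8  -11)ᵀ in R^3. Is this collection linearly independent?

linearly dependent

Form the 3×3 matrix with these as columns; its determinant is 0.
A zero determinant means the columns are linearly dependent.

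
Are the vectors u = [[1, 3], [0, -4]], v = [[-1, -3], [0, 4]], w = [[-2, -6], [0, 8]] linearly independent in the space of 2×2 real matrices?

Take coordinates with respect to the standard basis {E₁₁, E₁₂, E₂₁, E₂₂}.
Place the vectors as rows of a 3×4 matrix and reduce to echelon form.
The reduction yields 1 nonzero row, so the rank is 1.
Since rank 1 < 3, the set is linearly dependent.

linearly dependent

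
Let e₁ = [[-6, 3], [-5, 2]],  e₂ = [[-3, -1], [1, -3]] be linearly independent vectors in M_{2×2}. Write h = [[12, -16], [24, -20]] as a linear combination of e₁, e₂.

Work in coordinates with respect to the standard basis {E₁₁, E₁₂, E₂₁, E₂₂}.
Write h = a₁e₁ + a₂e₂ and equate components.
Back-substitution yields (a₁, a₂) = (-4, 4).

h = -4e₁ + 4e₂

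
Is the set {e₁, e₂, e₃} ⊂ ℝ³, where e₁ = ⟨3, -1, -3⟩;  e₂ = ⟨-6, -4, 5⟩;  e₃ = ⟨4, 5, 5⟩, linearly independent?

Row-reduce the matrix whose columns are e₁, e₂, e₃.
The reduction yields 3 nonzero rows, so the rank is 3.
Since rank = 3 (the number of vectors), the set is linearly independent.

linearly independent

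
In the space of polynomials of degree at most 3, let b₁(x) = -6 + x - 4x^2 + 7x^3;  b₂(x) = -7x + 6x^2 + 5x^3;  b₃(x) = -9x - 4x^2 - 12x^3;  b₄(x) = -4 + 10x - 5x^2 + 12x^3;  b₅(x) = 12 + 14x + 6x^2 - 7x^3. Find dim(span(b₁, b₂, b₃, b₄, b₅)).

Pass to coordinate vectors with respect to the basis {1, x, …, x^3}.
Row-reduce the 5×4 matrix with these as rows.
There are 4 pivot columns, so rank = 4.
(With 5 elements in a 4-dimensional space the rank is at most 4.)

dim = 4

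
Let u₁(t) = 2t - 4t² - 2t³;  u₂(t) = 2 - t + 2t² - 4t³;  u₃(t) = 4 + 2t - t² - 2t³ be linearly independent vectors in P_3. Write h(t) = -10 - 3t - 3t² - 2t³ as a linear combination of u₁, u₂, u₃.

h = 2u₁ + u₂ - 3u₃

Identify each element with its coordinate vector in ℝ⁴ via {1, t, …, t³}.
Solve the system with u₁, u₂, u₃ as columns and h as the right-hand side.
Back-substitution yields (α₁, α₂, α₃) = (2, 1, -3).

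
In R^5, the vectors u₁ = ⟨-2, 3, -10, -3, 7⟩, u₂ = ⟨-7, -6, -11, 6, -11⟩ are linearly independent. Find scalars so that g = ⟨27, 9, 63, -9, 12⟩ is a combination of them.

Write g = c₁u₁ + c₂u₂ and equate components.
Back-substitution yields (c₁, c₂) = (-3, -3).

g = -3u₁ - 3u₂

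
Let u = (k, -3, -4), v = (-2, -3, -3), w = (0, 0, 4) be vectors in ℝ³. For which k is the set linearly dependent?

The set is linearly dependent precisely when det[u; v; w] = 0.
The determinant works out to -12*k - 24.
Setting this to zero gives k = -2.

k = -2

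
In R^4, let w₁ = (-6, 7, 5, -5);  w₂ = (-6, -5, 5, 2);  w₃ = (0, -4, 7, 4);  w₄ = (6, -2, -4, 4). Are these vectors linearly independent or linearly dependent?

Form the 4×4 matrix with these as columns; its determinant is 846.
A nonzero determinant means the columns are linearly independent.

linearly independent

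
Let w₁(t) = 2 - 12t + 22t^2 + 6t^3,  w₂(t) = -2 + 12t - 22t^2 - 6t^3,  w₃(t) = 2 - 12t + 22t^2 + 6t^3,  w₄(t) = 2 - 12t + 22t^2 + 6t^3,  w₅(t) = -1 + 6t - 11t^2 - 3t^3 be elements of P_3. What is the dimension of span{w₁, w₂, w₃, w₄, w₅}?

1

Represent each element by its coordinate vector in ℝ⁴.
Put the 4×5 matrix [w₁|w₂|w₃|w₄|w₅] into echelon form.
Exactly 1 pivot survives; hence the rank is 1.
(With 5 elements in a 4-dimensional space the rank is at most 4.)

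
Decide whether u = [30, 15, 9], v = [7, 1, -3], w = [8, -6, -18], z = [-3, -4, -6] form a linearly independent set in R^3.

linearly dependent

There are 4 vectors in a 3-dimensional space, so they cannot be linearly independent.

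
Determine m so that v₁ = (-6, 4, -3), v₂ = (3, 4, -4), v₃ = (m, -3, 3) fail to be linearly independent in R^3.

m = -9/4

Dependence holds iff the 3×3 matrix [v₁ v₂ v₃] is singular.
The determinant works out to -4*m - 9.
Solving -4*m - 9 = 0 yields m = -9/4.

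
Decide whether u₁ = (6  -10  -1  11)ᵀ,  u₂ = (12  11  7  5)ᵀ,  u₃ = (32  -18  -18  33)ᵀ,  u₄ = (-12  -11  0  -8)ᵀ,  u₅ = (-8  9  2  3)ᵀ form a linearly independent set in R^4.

linearly dependent

There are 5 vectors in a 4-dimensional space, so they cannot be linearly independent.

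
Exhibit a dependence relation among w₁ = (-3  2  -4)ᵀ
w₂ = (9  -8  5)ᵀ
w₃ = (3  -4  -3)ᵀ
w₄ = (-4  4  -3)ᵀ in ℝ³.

Write the vectors as columns of a matrix and find a nonzero vector in its null space.
One solution (up to scaling) is (2, 1, -1, 0).

2w₁ + w₂ - w₃ = 0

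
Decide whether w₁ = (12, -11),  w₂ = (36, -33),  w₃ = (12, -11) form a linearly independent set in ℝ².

There are 3 vectors in a 2-dimensional space, so they cannot be linearly independent.

linearly dependent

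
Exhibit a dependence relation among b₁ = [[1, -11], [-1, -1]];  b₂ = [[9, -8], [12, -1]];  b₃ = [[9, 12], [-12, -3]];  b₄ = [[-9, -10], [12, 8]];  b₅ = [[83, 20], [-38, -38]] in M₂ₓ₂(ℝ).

2b₁ + 3b₂ + 3b₃ - 3b₄ - b₅ = 0

Write each element as a vector in ℝ⁴ using {E₁₁, E₁₂, E₂₁, E₂₂}.
Write the vectors as columns of a matrix and find a nonzero vector in its null space.
A generator of the null space is (2, 3, 3, -3, -1).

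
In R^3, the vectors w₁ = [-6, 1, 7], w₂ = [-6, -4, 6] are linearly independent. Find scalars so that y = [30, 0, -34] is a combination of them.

Since w₁, w₂ are independent, the coefficients expressing y are uniquely determined by a linear system.
Back-substitution yields (c₁, c₂) = (-4, -1).

y = -4w₁ - w₂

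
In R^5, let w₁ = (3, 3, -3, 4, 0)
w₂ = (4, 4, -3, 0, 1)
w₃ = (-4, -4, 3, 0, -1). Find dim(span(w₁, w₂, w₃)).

Row-reduce the 3×5 matrix with these as rows.
Reduction leaves 2 leading entries, giving rank 2.

2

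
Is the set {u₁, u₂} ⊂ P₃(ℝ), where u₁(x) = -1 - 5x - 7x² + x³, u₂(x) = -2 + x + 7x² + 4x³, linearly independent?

linearly independent

Write each element as a coordinate vector in ℝ⁴ using {1, x, …, x³}.
Row-reduce the matrix whose columns are u₁, u₂.
The reduction yields 2 nonzero rows, so the rank is 2.
Since rank = 2 (the number of vectors), the set is linearly independent.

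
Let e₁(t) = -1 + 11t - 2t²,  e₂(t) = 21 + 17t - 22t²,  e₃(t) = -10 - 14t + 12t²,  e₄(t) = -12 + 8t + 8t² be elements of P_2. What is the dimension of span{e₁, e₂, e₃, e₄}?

Represent each element by its coordinate vector in ℝ³.
Apply Gaussian elimination to the matrix whose rows are e₁, e₂, e₃, e₄.
The echelon form has 2 nonzero rows, so the rank is 2.
(With 4 elements in a 3-dimensional space the rank is at most 3.)

2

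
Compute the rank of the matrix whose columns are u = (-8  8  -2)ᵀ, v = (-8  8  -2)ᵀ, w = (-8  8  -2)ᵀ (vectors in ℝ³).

rank 1

Put the 3×3 matrix [u|v|w] into echelon form.
There is 1 pivot column, so rank = 1.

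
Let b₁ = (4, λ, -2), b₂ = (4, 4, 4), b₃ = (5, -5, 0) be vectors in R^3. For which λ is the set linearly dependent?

λ = -8

The vectors are dependent exactly when the determinant of the matrix with rows b₁, b₂, b₃ vanishes.
Expanding, det = 20*λ + 160.
Setting this to zero gives λ = -8.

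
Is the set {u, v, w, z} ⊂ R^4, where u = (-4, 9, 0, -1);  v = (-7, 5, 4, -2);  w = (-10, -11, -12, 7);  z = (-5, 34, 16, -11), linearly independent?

linearly dependent

The matrix [u|v|w|z] has determinant 0.
A zero determinant means the columns are linearly dependent.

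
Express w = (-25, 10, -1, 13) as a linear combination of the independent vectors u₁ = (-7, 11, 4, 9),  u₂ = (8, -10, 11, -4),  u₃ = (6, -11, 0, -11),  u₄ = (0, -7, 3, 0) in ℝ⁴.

w = 3u₁ - 2u₂ + 2u₃ + 3u₄

Solve the system with u₁, u₂, u₃, u₄ as columns and w as the right-hand side.
Row-reducing the augmented matrix gives the unique coefficients (α₁, …, α₄) = (3, -2, 2, 3).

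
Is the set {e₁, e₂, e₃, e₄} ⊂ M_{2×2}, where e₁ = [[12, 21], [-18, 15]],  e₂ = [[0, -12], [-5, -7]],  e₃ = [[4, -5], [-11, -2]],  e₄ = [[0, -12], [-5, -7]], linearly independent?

Write each element as a coordinate vector in ℝ⁴ using {E₁₁, E₁₂, E₂₁, E₂₂}.
Form the 4×4 matrix with these as columns; its determinant is 0.
A zero determinant means the columns are linearly dependent.
Indeed e₁ + 3e₂ - 3e₃ = 0.

linearly dependent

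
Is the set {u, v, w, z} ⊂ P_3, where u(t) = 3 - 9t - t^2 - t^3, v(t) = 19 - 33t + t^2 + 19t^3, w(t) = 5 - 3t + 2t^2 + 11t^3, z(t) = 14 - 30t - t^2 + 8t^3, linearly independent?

linearly dependent

Take coordinates with respect to the standard basis {1, t, …, t^3}.
The matrix [u|v|w|z] has determinant 0.
A zero determinant means the columns are linearly dependent.
Indeed 3u - v + 2w = 0.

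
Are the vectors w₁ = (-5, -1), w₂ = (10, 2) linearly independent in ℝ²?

linearly dependent

One vector is a scalar multiple of another, so the set is dependent.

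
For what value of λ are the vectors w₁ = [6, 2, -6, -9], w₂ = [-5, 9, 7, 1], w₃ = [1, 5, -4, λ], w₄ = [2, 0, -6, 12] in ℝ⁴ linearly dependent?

The vectors are dependent exactly when the determinant of the matrix with rows w₁, w₂, w₃, w₄ vanishes.
Expanding, det = 248*λ - 2542.
This vanishes exactly when λ = 41/4.

λ = 41/4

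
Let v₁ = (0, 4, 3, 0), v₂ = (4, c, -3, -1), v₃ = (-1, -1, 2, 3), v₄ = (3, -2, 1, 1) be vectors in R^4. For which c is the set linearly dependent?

Place the vectors as rows of a 4×4 matrix; dependence ⇔ determinant zero.
The determinant works out to 30*c + 153.
Setting this to zero gives c = -51/10.

c = -51/10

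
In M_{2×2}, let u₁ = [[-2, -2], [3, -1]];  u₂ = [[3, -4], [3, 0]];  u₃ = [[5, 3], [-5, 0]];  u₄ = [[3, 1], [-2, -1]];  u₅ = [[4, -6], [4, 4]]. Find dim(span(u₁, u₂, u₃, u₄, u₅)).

Pass to coordinate vectors with respect to the basis {E₁₁, E₁₂, E₂₁, E₂₂}.
Form the matrix with u₁, u₂, u₃, u₄, u₅ as columns and reduce.
The echelon form has 3 nonzero rows, so the rank is 3.
(With 5 elements in a 4-dimensional space the rank is at most 4.)

3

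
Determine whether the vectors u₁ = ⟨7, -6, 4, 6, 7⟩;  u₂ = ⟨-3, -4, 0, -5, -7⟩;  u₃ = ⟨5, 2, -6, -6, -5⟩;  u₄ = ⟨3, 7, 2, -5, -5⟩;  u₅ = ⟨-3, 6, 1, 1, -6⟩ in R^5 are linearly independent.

linearly independent

Form the 5×5 matrix with these as columns; its determinant is 38184.
A nonzero determinant means the columns are linearly independent.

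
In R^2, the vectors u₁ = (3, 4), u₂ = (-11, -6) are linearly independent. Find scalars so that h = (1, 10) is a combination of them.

Write h = α₁u₁ + α₂u₂ and equate components.
The system has the unique solution (α₁, α₂) = (4, 1).

h = 4u₁ + u₂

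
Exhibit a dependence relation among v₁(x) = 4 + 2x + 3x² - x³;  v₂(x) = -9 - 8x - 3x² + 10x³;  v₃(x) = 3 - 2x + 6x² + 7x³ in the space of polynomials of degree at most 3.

3v₁ + v₂ - v₃ = 0

Take coordinates with respect to {1, x, …, x³}.
Solve the homogeneous system with v₁, v₂, v₃ as columns by row-reducing the coefficient matrix.
One solution (up to scaling) is (3, 1, -1).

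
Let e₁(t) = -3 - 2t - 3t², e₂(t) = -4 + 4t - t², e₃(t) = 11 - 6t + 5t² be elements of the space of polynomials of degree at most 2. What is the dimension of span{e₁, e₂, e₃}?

Use coordinates relative to {1, t, t²}.
Apply Gaussian elimination to the matrix whose rows are e₁, e₂, e₃.
Reduction leaves 2 leading entries, giving rank 2.

dim = 2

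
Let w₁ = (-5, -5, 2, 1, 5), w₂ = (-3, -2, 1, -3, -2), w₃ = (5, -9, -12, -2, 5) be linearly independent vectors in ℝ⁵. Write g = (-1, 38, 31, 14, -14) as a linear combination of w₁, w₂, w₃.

Set up the augmented matrix [w₁ | w₂ | w₃ | g] and row-reduce.
Row-reducing the augmented matrix gives the unique coefficients (α₁, α₂, α₃) = (-1, -3, -3).

g = -w₁ - 3w₂ - 3w₃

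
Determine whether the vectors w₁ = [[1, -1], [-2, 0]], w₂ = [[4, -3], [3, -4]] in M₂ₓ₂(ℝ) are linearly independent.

Take coordinates with respect to the standard basis {E₁₁, E₁₂, E₂₁, E₂₂}.
Place the vectors as rows of a 2×4 matrix and reduce to echelon form.
The reduction yields 2 nonzero rows, so the rank is 2.
Since rank = 2 (the number of vectors), the set is linearly independent.

linearly independent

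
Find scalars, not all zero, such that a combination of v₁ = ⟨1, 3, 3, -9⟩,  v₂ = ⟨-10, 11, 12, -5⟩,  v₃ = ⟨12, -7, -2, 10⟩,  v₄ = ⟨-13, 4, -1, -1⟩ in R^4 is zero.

v₁ + v₃ + v₄ = 0

Set up α₁v₁ + … + α₄v₄ = 0 and solve the homogeneous system.
One solution (up to scaling) is (1, 0, 1, 1).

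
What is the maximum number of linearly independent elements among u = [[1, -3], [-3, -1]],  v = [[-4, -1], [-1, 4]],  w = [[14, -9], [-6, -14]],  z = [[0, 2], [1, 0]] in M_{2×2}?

3

Represent each element by its coordinate vector in ℝ⁴.
Row-reduce the 4×4 matrix with these as rows.
The echelon form has 3 nonzero rows, so the rank is 3.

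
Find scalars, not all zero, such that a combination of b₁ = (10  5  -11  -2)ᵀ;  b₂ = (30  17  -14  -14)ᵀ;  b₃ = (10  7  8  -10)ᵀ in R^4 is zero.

2b₁ - b₂ + b₃ = 0

Write the vectors as columns of a matrix and find a nonzero vector in its null space.
A generator of the null space is (2, -1, 1).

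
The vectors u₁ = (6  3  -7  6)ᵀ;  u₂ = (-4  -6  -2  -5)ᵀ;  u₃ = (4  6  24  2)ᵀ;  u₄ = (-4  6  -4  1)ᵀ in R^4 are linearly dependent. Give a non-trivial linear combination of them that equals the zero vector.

2u₁ + 3u₂ + u₃ + u₄ = 0

Row-reduce the matrix with u₁, u₂, u₃, u₄ as columns; the null space gives the coefficients.
The free variable yields coefficients (2, 3, 1, 1) (any nonzero multiple also works).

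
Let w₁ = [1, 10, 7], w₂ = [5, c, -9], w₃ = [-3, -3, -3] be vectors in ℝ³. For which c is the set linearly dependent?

The vectors are dependent exactly when the determinant of the matrix with rows w₁, w₂, w₃ vanishes.
Expanding, det = 18*c + 288.
Setting this to zero gives c = -16.

c = -16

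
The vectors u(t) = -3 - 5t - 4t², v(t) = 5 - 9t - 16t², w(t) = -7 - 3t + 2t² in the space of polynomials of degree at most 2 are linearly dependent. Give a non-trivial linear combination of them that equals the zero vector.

3u - v - 2w = 0

Take coordinates with respect to {1, t, t²}.
Row-reduce the matrix with u, v, w as columns; the null space gives the coefficients.
The free variable yields coefficients (3, -1, -2) (any nonzero multiple also works).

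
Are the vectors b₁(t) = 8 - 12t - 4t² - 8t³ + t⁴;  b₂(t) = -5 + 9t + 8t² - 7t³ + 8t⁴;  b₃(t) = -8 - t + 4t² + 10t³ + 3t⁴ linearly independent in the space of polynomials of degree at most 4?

linearly independent

Write each element as a coordinate vector in ℝ⁵ using {1, t, …, t⁴}.
Row-reduce the matrix whose columns are b₁, b₂, b₃.
The reduction yields 3 nonzero rows, so the rank is 3.
Since rank = 3 (the number of vectors), the set is linearly independent.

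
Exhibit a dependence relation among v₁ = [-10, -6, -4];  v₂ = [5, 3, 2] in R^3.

Solve the homogeneous system with v₁, v₂ as columns by row-reducing the coefficient matrix.
The free variable yields coefficients (1, 2) (any nonzero multiple also works).

v₁ + 2v₂ = 0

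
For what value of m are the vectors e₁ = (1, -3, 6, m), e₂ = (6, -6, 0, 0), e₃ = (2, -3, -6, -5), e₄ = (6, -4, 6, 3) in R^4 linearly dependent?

Place the vectors as rows of a 4×4 matrix; dependence ⇔ determinant zero.
The determinant works out to 396 - 36*m.
Solving 396 - 36*m = 0 yields m = 11.

m = 11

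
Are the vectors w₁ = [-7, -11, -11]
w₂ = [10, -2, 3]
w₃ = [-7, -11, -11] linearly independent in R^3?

Two of the vectors are equal, giving an immediate dependence.

linearly dependent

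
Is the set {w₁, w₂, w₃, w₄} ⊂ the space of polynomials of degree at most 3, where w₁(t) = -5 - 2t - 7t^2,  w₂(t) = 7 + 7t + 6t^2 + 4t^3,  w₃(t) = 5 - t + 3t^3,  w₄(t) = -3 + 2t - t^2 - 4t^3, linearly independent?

linearly independent

Write each element as a coordinate vector in ℝ⁴ using {1, t, …, t^3}.
Form the 4×4 matrix with these as columns; its determinant is -688.
A nonzero determinant means the columns are linearly independent.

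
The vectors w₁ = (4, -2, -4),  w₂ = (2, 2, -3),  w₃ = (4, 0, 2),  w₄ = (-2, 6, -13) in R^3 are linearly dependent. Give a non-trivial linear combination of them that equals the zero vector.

Write the vectors as columns of a matrix and find a nonzero vector in its null space.
One solution (up to scaling) is (0, 3, -2, -1).

3w₂ - 2w₃ - w₄ = 0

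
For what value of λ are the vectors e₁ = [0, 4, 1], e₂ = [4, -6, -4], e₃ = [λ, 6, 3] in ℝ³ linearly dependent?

The set is linearly dependent precisely when det[e₁; e₂; e₃] = 0.
The determinant works out to -10*λ - 24.
Setting this to zero gives λ = -12/5.

λ = -12/5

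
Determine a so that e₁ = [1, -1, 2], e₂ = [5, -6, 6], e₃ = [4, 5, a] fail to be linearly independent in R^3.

Dependence holds iff the 3×3 matrix [e₁ e₂ e₃] is singular.
Expanding, det = 44 - a.
This vanishes exactly when a = 44.

a = 44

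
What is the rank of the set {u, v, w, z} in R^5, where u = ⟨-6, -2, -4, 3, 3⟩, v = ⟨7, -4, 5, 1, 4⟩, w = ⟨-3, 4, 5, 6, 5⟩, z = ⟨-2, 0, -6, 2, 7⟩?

Put the 5×4 matrix [u|v|w|z] into echelon form.
Reduction leaves 4 leading entries, giving rank 4.

rank 4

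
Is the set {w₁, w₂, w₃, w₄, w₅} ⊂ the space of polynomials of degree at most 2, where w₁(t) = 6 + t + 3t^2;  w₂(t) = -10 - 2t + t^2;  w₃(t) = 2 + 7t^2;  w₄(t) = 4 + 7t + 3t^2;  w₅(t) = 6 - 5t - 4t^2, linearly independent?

Take coordinates with respect to the standard basis {1, t, t^2}.
There are 5 vectors in a 3-dimensional space, so they cannot be linearly independent.

linearly dependent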